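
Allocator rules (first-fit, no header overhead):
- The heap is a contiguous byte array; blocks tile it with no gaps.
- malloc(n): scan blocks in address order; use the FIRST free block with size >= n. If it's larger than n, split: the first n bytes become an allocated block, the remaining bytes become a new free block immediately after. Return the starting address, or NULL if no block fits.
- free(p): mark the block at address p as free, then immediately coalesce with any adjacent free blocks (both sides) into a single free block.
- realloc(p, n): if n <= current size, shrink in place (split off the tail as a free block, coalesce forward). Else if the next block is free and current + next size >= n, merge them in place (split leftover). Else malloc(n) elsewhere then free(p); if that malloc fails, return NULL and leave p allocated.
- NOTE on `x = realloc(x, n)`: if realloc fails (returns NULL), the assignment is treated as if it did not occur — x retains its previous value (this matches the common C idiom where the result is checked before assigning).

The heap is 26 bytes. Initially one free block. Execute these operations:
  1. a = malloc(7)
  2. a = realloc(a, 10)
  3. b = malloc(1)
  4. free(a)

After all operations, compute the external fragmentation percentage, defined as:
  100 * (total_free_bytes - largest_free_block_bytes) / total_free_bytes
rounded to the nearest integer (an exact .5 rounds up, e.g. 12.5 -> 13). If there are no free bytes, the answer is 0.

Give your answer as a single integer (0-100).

Op 1: a = malloc(7) -> a = 0; heap: [0-6 ALLOC][7-25 FREE]
Op 2: a = realloc(a, 10) -> a = 0; heap: [0-9 ALLOC][10-25 FREE]
Op 3: b = malloc(1) -> b = 10; heap: [0-9 ALLOC][10-10 ALLOC][11-25 FREE]
Op 4: free(a) -> (freed a); heap: [0-9 FREE][10-10 ALLOC][11-25 FREE]
Free blocks: [10 15] total_free=25 largest=15 -> 100*(25-15)/25 = 1000/25 = 40

Answer: 40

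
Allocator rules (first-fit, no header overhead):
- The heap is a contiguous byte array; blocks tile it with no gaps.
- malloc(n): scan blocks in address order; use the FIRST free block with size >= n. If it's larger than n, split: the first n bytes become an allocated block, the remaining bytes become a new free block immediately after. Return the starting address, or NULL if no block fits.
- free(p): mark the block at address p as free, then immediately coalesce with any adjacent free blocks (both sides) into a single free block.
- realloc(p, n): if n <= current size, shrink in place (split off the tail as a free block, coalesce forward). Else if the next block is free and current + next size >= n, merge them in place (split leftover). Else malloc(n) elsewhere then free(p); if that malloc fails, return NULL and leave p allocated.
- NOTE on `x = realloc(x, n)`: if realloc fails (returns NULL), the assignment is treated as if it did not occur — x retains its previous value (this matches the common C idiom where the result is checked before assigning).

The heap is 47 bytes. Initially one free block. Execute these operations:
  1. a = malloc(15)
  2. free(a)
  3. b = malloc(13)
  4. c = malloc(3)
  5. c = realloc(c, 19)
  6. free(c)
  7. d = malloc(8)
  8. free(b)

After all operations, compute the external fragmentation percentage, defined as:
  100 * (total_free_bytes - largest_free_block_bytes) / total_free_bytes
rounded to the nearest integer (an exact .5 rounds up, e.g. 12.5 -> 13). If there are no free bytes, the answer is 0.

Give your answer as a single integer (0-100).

Answer: 33

Derivation:
Op 1: a = malloc(15) -> a = 0; heap: [0-14 ALLOC][15-46 FREE]
Op 2: free(a) -> (freed a); heap: [0-46 FREE]
Op 3: b = malloc(13) -> b = 0; heap: [0-12 ALLOC][13-46 FREE]
Op 4: c = malloc(3) -> c = 13; heap: [0-12 ALLOC][13-15 ALLOC][16-46 FREE]
Op 5: c = realloc(c, 19) -> c = 13; heap: [0-12 ALLOC][13-31 ALLOC][32-46 FREE]
Op 6: free(c) -> (freed c); heap: [0-12 ALLOC][13-46 FREE]
Op 7: d = malloc(8) -> d = 13; heap: [0-12 ALLOC][13-20 ALLOC][21-46 FREE]
Op 8: free(b) -> (freed b); heap: [0-12 FREE][13-20 ALLOC][21-46 FREE]
Free blocks: [13 26] total_free=39 largest=26 -> 100*(39-26)/39 = 1300/39 ≈ 33.333 -> rounds to 33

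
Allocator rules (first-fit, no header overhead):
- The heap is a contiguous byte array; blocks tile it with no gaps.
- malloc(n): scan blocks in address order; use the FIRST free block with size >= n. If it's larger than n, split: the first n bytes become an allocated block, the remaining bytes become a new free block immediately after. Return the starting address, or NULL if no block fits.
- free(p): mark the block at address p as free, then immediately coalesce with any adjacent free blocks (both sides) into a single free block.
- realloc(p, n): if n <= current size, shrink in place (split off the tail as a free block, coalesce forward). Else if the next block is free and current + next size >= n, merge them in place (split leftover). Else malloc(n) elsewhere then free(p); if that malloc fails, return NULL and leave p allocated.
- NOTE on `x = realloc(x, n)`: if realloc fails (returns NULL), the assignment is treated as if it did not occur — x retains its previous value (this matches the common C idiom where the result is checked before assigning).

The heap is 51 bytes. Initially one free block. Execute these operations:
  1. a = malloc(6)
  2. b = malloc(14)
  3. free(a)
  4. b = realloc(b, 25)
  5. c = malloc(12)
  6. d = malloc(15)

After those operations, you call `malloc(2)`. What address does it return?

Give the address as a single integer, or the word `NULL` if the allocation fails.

Answer: 0

Derivation:
Op 1: a = malloc(6) -> a = 0; heap: [0-5 ALLOC][6-50 FREE]
Op 2: b = malloc(14) -> b = 6; heap: [0-5 ALLOC][6-19 ALLOC][20-50 FREE]
Op 3: free(a) -> (freed a); heap: [0-5 FREE][6-19 ALLOC][20-50 FREE]
Op 4: b = realloc(b, 25) -> b = 6; heap: [0-5 FREE][6-30 ALLOC][31-50 FREE]
Op 5: c = malloc(12) -> c = 31; heap: [0-5 FREE][6-30 ALLOC][31-42 ALLOC][43-50 FREE]
Op 6: d = malloc(15) -> d = NULL; heap: [0-5 FREE][6-30 ALLOC][31-42 ALLOC][43-50 FREE]
malloc(2): first-fit scan over [0-5 FREE][6-30 ALLOC][31-42 ALLOC][43-50 FREE] -> 0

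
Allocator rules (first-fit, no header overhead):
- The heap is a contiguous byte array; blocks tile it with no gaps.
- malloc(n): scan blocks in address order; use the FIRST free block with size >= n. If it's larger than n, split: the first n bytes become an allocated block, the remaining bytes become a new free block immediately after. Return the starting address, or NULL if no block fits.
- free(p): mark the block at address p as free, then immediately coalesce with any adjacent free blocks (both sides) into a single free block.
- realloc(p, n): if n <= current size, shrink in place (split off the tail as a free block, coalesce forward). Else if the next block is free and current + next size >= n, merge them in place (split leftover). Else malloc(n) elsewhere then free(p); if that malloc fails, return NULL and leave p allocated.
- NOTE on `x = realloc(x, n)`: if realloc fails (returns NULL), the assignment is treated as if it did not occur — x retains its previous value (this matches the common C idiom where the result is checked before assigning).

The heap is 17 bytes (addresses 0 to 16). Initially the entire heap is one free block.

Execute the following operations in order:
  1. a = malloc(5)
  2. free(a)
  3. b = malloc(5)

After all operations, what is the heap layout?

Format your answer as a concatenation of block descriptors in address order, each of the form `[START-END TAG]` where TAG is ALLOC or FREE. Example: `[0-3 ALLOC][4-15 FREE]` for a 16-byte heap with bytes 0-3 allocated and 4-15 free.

Op 1: a = malloc(5) -> a = 0; heap: [0-4 ALLOC][5-16 FREE]
Op 2: free(a) -> (freed a); heap: [0-16 FREE]
Op 3: b = malloc(5) -> b = 0; heap: [0-4 ALLOC][5-16 FREE]

Answer: [0-4 ALLOC][5-16 FREE]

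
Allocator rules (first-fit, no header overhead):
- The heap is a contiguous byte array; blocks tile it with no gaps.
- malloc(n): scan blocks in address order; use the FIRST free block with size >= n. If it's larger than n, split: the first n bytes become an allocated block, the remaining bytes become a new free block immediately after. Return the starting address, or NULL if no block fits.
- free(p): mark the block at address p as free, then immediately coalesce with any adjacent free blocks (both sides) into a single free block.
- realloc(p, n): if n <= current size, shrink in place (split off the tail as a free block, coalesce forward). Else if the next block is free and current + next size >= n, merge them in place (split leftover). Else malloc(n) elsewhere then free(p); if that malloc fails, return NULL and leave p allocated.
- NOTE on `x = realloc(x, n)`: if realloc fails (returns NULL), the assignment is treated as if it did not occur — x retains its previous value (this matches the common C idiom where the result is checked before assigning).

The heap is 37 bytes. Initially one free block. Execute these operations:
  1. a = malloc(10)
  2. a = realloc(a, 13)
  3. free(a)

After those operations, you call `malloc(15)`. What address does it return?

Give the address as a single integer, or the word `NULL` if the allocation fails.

Answer: 0

Derivation:
Op 1: a = malloc(10) -> a = 0; heap: [0-9 ALLOC][10-36 FREE]
Op 2: a = realloc(a, 13) -> a = 0; heap: [0-12 ALLOC][13-36 FREE]
Op 3: free(a) -> (freed a); heap: [0-36 FREE]
malloc(15): first-fit scan over [0-36 FREE] -> 0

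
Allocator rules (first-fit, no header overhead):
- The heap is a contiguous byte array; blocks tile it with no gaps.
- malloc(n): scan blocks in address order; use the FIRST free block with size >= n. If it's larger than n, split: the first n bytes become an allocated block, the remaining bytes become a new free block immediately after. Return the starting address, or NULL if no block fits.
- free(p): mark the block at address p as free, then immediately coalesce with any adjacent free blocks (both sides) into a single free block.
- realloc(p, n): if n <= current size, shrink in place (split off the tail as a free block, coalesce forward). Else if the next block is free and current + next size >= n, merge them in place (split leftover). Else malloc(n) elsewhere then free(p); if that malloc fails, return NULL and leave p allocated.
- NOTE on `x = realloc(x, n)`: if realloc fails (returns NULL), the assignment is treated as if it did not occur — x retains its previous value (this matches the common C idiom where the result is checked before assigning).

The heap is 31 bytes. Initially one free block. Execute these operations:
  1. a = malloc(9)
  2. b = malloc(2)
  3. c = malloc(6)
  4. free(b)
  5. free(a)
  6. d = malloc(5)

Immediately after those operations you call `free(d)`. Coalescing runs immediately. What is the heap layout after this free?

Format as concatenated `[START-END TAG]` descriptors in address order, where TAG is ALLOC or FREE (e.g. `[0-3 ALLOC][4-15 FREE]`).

Op 1: a = malloc(9) -> a = 0; heap: [0-8 ALLOC][9-30 FREE]
Op 2: b = malloc(2) -> b = 9; heap: [0-8 ALLOC][9-10 ALLOC][11-30 FREE]
Op 3: c = malloc(6) -> c = 11; heap: [0-8 ALLOC][9-10 ALLOC][11-16 ALLOC][17-30 FREE]
Op 4: free(b) -> (freed b); heap: [0-8 ALLOC][9-10 FREE][11-16 ALLOC][17-30 FREE]
Op 5: free(a) -> (freed a); heap: [0-10 FREE][11-16 ALLOC][17-30 FREE]
Op 6: d = malloc(5) -> d = 0; heap: [0-4 ALLOC][5-10 FREE][11-16 ALLOC][17-30 FREE]
free(d): d = 0 -> block [0-4 ALLOC]; mark free, coalesce with adjacent free neighbors -> [0-10 FREE][11-16 ALLOC][17-30 FREE]

Answer: [0-10 FREE][11-16 ALLOC][17-30 FREE]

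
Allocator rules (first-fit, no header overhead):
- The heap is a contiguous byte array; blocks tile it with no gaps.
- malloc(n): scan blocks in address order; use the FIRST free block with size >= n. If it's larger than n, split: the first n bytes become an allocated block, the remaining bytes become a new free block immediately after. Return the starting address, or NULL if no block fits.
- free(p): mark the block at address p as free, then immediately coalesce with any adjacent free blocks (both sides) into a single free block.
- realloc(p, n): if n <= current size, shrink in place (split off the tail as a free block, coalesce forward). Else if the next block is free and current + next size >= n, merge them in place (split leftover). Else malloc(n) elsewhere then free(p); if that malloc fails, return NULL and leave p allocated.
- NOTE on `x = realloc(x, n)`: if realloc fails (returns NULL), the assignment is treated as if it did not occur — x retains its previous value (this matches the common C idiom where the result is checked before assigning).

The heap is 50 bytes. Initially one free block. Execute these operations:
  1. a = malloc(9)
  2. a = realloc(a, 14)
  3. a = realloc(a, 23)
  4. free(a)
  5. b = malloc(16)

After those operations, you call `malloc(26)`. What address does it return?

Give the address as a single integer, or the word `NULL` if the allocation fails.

Op 1: a = malloc(9) -> a = 0; heap: [0-8 ALLOC][9-49 FREE]
Op 2: a = realloc(a, 14) -> a = 0; heap: [0-13 ALLOC][14-49 FREE]
Op 3: a = realloc(a, 23) -> a = 0; heap: [0-22 ALLOC][23-49 FREE]
Op 4: free(a) -> (freed a); heap: [0-49 FREE]
Op 5: b = malloc(16) -> b = 0; heap: [0-15 ALLOC][16-49 FREE]
malloc(26): first-fit scan over [0-15 ALLOC][16-49 FREE] -> 16

Answer: 16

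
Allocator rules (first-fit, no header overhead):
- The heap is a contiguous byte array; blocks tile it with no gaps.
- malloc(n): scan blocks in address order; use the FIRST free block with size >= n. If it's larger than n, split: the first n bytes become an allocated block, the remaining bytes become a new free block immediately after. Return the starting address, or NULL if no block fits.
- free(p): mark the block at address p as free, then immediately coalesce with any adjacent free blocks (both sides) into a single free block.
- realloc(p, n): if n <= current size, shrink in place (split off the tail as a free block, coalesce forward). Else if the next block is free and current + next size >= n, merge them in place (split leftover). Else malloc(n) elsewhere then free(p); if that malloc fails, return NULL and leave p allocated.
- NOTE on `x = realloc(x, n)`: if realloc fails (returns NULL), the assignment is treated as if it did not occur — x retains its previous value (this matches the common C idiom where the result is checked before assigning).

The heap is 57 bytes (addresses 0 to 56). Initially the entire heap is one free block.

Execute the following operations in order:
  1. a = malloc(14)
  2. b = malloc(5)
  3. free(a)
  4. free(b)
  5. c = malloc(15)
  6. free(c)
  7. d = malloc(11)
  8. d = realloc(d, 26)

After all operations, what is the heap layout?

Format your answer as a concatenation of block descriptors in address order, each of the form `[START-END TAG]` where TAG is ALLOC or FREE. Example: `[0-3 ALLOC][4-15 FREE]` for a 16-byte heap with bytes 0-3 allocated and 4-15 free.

Op 1: a = malloc(14) -> a = 0; heap: [0-13 ALLOC][14-56 FREE]
Op 2: b = malloc(5) -> b = 14; heap: [0-13 ALLOC][14-18 ALLOC][19-56 FREE]
Op 3: free(a) -> (freed a); heap: [0-13 FREE][14-18 ALLOC][19-56 FREE]
Op 4: free(b) -> (freed b); heap: [0-56 FREE]
Op 5: c = malloc(15) -> c = 0; heap: [0-14 ALLOC][15-56 FREE]
Op 6: free(c) -> (freed c); heap: [0-56 FREE]
Op 7: d = malloc(11) -> d = 0; heap: [0-10 ALLOC][11-56 FREE]
Op 8: d = realloc(d, 26) -> d = 0; heap: [0-25 ALLOC][26-56 FREE]

Answer: [0-25 ALLOC][26-56 FREE]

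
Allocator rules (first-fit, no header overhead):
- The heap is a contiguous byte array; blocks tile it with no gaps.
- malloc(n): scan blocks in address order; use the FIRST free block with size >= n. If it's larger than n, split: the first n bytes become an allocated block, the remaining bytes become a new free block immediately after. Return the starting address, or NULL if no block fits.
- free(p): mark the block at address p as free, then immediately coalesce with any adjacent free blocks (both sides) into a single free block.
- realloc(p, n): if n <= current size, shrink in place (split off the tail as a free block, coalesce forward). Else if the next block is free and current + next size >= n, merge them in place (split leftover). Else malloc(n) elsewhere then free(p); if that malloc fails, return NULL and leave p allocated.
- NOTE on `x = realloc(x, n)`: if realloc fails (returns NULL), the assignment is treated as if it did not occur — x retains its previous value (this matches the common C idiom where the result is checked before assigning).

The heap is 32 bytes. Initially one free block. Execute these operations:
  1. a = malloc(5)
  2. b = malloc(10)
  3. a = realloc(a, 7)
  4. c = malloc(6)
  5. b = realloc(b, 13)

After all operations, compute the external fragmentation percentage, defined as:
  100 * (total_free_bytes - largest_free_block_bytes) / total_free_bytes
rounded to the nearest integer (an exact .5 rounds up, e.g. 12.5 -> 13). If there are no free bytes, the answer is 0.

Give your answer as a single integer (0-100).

Answer: 44

Derivation:
Op 1: a = malloc(5) -> a = 0; heap: [0-4 ALLOC][5-31 FREE]
Op 2: b = malloc(10) -> b = 5; heap: [0-4 ALLOC][5-14 ALLOC][15-31 FREE]
Op 3: a = realloc(a, 7) -> a = 15; heap: [0-4 FREE][5-14 ALLOC][15-21 ALLOC][22-31 FREE]
Op 4: c = malloc(6) -> c = 22; heap: [0-4 FREE][5-14 ALLOC][15-21 ALLOC][22-27 ALLOC][28-31 FREE]
Op 5: b = realloc(b, 13) -> NULL (b unchanged); heap: [0-4 FREE][5-14 ALLOC][15-21 ALLOC][22-27 ALLOC][28-31 FREE]
Free blocks: [5 4] total_free=9 largest=5 -> 100*(9-5)/9 = 400/9 ≈ 44.444 -> rounds to 44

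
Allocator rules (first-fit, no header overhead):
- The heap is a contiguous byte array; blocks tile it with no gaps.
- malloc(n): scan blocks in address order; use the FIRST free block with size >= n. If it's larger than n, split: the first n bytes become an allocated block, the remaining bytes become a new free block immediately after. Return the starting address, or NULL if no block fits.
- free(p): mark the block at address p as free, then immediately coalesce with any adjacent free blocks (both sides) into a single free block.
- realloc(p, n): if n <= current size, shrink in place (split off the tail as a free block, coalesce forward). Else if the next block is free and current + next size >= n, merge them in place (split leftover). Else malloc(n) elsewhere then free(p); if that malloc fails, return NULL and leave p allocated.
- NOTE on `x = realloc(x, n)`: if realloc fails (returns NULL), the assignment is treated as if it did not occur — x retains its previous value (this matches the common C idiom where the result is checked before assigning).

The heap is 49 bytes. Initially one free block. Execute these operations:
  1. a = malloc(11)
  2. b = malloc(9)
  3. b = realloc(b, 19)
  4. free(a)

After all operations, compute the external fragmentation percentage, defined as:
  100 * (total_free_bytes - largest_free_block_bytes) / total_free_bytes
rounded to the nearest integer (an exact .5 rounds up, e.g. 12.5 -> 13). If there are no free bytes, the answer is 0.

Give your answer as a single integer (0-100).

Op 1: a = malloc(11) -> a = 0; heap: [0-10 ALLOC][11-48 FREE]
Op 2: b = malloc(9) -> b = 11; heap: [0-10 ALLOC][11-19 ALLOC][20-48 FREE]
Op 3: b = realloc(b, 19) -> b = 11; heap: [0-10 ALLOC][11-29 ALLOC][30-48 FREE]
Op 4: free(a) -> (freed a); heap: [0-10 FREE][11-29 ALLOC][30-48 FREE]
Free blocks: [11 19] total_free=30 largest=19 -> 100*(30-19)/30 = 1100/30 ≈ 36.667 -> rounds to 37

Answer: 37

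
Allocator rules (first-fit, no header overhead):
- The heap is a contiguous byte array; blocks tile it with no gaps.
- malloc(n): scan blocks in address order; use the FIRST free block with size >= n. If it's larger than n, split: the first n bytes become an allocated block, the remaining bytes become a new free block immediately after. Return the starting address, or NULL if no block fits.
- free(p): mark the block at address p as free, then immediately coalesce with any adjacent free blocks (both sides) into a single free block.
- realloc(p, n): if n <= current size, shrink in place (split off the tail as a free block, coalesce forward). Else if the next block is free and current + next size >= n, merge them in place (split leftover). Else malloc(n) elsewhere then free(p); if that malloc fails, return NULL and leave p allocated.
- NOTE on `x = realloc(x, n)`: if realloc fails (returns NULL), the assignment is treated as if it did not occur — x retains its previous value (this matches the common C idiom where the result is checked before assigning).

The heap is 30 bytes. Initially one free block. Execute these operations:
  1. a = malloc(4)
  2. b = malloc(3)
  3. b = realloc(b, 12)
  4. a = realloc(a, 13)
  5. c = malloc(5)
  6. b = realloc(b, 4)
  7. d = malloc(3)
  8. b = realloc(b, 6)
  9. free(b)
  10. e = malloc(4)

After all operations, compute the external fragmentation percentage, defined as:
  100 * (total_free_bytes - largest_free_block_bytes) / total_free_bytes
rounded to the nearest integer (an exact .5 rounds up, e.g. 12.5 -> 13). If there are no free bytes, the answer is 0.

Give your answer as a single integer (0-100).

Op 1: a = malloc(4) -> a = 0; heap: [0-3 ALLOC][4-29 FREE]
Op 2: b = malloc(3) -> b = 4; heap: [0-3 ALLOC][4-6 ALLOC][7-29 FREE]
Op 3: b = realloc(b, 12) -> b = 4; heap: [0-3 ALLOC][4-15 ALLOC][16-29 FREE]
Op 4: a = realloc(a, 13) -> a = 16; heap: [0-3 FREE][4-15 ALLOC][16-28 ALLOC][29-29 FREE]
Op 5: c = malloc(5) -> c = NULL; heap: [0-3 FREE][4-15 ALLOC][16-28 ALLOC][29-29 FREE]
Op 6: b = realloc(b, 4) -> b = 4; heap: [0-3 FREE][4-7 ALLOC][8-15 FREE][16-28 ALLOC][29-29 FREE]
Op 7: d = malloc(3) -> d = 0; heap: [0-2 ALLOC][3-3 FREE][4-7 ALLOC][8-15 FREE][16-28 ALLOC][29-29 FREE]
Op 8: b = realloc(b, 6) -> b = 4; heap: [0-2 ALLOC][3-3 FREE][4-9 ALLOC][10-15 FREE][16-28 ALLOC][29-29 FREE]
Op 9: free(b) -> (freed b); heap: [0-2 ALLOC][3-15 FREE][16-28 ALLOC][29-29 FREE]
Op 10: e = malloc(4) -> e = 3; heap: [0-2 ALLOC][3-6 ALLOC][7-15 FREE][16-28 ALLOC][29-29 FREE]
Free blocks: [9 1] total_free=10 largest=9 -> 100*(10-9)/10 = 100/10 = 10

Answer: 10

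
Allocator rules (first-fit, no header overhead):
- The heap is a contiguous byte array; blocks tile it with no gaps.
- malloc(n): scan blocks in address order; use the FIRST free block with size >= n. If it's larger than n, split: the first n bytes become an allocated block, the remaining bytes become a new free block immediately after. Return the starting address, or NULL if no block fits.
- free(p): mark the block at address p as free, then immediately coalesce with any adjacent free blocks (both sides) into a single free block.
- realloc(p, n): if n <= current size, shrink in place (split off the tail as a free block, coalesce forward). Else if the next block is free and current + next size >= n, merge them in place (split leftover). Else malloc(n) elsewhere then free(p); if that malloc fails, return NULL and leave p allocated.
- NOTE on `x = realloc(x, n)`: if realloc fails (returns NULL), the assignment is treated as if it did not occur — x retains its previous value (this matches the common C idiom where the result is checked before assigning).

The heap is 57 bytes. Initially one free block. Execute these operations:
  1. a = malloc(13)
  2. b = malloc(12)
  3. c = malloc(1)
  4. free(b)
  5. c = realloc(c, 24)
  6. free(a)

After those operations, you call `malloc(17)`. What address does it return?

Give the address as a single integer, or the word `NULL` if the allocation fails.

Op 1: a = malloc(13) -> a = 0; heap: [0-12 ALLOC][13-56 FREE]
Op 2: b = malloc(12) -> b = 13; heap: [0-12 ALLOC][13-24 ALLOC][25-56 FREE]
Op 3: c = malloc(1) -> c = 25; heap: [0-12 ALLOC][13-24 ALLOC][25-25 ALLOC][26-56 FREE]
Op 4: free(b) -> (freed b); heap: [0-12 ALLOC][13-24 FREE][25-25 ALLOC][26-56 FREE]
Op 5: c = realloc(c, 24) -> c = 25; heap: [0-12 ALLOC][13-24 FREE][25-48 ALLOC][49-56 FREE]
Op 6: free(a) -> (freed a); heap: [0-24 FREE][25-48 ALLOC][49-56 FREE]
malloc(17): first-fit scan over [0-24 FREE][25-48 ALLOC][49-56 FREE] -> 0

Answer: 0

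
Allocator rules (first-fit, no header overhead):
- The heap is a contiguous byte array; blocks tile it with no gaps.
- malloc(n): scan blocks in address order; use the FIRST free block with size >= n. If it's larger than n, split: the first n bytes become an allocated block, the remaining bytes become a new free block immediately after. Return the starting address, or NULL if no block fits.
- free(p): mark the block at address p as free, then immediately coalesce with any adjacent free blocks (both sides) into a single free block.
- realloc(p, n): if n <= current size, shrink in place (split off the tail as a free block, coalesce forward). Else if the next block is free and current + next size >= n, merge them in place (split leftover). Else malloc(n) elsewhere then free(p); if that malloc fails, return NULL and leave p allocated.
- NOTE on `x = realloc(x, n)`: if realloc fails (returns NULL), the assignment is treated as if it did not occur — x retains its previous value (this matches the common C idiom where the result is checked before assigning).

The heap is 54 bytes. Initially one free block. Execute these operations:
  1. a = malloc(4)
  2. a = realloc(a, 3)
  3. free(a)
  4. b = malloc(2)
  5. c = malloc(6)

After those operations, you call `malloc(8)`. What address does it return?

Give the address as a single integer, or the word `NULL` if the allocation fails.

Answer: 8

Derivation:
Op 1: a = malloc(4) -> a = 0; heap: [0-3 ALLOC][4-53 FREE]
Op 2: a = realloc(a, 3) -> a = 0; heap: [0-2 ALLOC][3-53 FREE]
Op 3: free(a) -> (freed a); heap: [0-53 FREE]
Op 4: b = malloc(2) -> b = 0; heap: [0-1 ALLOC][2-53 FREE]
Op 5: c = malloc(6) -> c = 2; heap: [0-1 ALLOC][2-7 ALLOC][8-53 FREE]
malloc(8): first-fit scan over [0-1 ALLOC][2-7 ALLOC][8-53 FREE] -> 8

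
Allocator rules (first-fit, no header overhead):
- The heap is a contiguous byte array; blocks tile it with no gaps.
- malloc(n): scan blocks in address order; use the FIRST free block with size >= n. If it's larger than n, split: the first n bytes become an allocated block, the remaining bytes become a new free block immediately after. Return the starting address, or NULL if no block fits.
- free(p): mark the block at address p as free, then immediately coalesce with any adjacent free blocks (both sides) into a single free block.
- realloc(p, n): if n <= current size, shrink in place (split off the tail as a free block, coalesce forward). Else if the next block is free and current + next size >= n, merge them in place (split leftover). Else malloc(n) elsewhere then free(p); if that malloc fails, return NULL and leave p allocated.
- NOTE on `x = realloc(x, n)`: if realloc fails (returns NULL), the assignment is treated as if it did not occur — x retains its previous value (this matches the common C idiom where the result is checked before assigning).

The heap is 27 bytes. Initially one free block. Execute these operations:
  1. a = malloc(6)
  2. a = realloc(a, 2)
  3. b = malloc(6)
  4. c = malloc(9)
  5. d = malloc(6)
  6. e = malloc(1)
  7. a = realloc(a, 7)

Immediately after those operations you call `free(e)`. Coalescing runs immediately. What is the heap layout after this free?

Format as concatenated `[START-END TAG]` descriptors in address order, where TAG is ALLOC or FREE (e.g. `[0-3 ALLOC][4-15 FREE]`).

Answer: [0-1 ALLOC][2-7 ALLOC][8-16 ALLOC][17-22 ALLOC][23-26 FREE]

Derivation:
Op 1: a = malloc(6) -> a = 0; heap: [0-5 ALLOC][6-26 FREE]
Op 2: a = realloc(a, 2) -> a = 0; heap: [0-1 ALLOC][2-26 FREE]
Op 3: b = malloc(6) -> b = 2; heap: [0-1 ALLOC][2-7 ALLOC][8-26 FREE]
Op 4: c = malloc(9) -> c = 8; heap: [0-1 ALLOC][2-7 ALLOC][8-16 ALLOC][17-26 FREE]
Op 5: d = malloc(6) -> d = 17; heap: [0-1 ALLOC][2-7 ALLOC][8-16 ALLOC][17-22 ALLOC][23-26 FREE]
Op 6: e = malloc(1) -> e = 23; heap: [0-1 ALLOC][2-7 ALLOC][8-16 ALLOC][17-22 ALLOC][23-23 ALLOC][24-26 FREE]
Op 7: a = realloc(a, 7) -> NULL (a unchanged); heap: [0-1 ALLOC][2-7 ALLOC][8-16 ALLOC][17-22 ALLOC][23-23 ALLOC][24-26 FREE]
free(e): e = 23 -> block [23-23 ALLOC]; mark free, coalesce with adjacent free neighbors -> [0-1 ALLOC][2-7 ALLOC][8-16 ALLOC][17-22 ALLOC][23-26 FREE]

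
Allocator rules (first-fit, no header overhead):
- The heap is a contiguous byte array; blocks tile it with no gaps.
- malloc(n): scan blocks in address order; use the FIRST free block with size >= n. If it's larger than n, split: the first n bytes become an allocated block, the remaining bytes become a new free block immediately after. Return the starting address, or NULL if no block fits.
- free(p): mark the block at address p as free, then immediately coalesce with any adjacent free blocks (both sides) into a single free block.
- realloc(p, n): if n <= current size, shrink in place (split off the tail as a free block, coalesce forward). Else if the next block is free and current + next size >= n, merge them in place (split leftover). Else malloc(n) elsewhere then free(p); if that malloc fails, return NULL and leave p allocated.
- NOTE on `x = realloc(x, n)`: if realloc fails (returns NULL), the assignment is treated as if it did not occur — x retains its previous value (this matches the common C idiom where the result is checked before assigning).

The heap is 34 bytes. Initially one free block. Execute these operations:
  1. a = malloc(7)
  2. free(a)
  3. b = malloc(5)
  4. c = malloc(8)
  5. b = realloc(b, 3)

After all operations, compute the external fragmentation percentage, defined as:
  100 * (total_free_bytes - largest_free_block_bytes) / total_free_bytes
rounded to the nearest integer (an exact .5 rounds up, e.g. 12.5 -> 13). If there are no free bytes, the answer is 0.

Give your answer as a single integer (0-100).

Op 1: a = malloc(7) -> a = 0; heap: [0-6 ALLOC][7-33 FREE]
Op 2: free(a) -> (freed a); heap: [0-33 FREE]
Op 3: b = malloc(5) -> b = 0; heap: [0-4 ALLOC][5-33 FREE]
Op 4: c = malloc(8) -> c = 5; heap: [0-4 ALLOC][5-12 ALLOC][13-33 FREE]
Op 5: b = realloc(b, 3) -> b = 0; heap: [0-2 ALLOC][3-4 FREE][5-12 ALLOC][13-33 FREE]
Free blocks: [2 21] total_free=23 largest=21 -> 100*(23-21)/23 = 200/23 ≈ 8.696 -> rounds to 9

Answer: 9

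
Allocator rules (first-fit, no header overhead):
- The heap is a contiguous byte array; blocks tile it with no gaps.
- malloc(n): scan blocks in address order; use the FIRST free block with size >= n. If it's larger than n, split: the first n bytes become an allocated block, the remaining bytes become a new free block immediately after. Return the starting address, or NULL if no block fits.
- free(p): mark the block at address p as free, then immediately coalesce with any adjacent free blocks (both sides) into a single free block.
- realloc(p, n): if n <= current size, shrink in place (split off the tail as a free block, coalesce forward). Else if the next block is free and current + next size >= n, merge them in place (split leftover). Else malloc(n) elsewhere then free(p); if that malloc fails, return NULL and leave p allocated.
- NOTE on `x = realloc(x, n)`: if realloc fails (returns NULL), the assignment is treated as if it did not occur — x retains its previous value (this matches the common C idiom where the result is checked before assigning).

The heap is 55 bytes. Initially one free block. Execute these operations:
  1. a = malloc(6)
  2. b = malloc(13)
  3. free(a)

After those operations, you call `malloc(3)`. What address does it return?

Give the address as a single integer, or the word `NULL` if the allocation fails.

Answer: 0

Derivation:
Op 1: a = malloc(6) -> a = 0; heap: [0-5 ALLOC][6-54 FREE]
Op 2: b = malloc(13) -> b = 6; heap: [0-5 ALLOC][6-18 ALLOC][19-54 FREE]
Op 3: free(a) -> (freed a); heap: [0-5 FREE][6-18 ALLOC][19-54 FREE]
malloc(3): first-fit scan over [0-5 FREE][6-18 ALLOC][19-54 FREE] -> 0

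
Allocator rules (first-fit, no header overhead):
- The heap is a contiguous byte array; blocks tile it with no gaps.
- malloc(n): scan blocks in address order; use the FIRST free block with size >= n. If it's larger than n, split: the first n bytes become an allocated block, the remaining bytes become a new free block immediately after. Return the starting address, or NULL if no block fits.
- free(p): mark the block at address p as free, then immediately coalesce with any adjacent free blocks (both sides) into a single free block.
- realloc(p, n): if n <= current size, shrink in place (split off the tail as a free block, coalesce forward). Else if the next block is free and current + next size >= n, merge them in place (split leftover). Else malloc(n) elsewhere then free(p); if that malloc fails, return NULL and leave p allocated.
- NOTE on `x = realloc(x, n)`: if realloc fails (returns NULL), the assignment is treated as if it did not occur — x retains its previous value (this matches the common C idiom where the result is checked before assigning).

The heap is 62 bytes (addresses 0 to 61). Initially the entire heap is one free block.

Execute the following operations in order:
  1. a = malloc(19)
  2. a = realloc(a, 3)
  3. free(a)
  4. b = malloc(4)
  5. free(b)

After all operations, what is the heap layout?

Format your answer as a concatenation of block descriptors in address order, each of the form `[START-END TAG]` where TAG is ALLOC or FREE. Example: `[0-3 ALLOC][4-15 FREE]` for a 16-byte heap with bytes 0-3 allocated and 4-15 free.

Answer: [0-61 FREE]

Derivation:
Op 1: a = malloc(19) -> a = 0; heap: [0-18 ALLOC][19-61 FREE]
Op 2: a = realloc(a, 3) -> a = 0; heap: [0-2 ALLOC][3-61 FREE]
Op 3: free(a) -> (freed a); heap: [0-61 FREE]
Op 4: b = malloc(4) -> b = 0; heap: [0-3 ALLOC][4-61 FREE]
Op 5: free(b) -> (freed b); heap: [0-61 FREE]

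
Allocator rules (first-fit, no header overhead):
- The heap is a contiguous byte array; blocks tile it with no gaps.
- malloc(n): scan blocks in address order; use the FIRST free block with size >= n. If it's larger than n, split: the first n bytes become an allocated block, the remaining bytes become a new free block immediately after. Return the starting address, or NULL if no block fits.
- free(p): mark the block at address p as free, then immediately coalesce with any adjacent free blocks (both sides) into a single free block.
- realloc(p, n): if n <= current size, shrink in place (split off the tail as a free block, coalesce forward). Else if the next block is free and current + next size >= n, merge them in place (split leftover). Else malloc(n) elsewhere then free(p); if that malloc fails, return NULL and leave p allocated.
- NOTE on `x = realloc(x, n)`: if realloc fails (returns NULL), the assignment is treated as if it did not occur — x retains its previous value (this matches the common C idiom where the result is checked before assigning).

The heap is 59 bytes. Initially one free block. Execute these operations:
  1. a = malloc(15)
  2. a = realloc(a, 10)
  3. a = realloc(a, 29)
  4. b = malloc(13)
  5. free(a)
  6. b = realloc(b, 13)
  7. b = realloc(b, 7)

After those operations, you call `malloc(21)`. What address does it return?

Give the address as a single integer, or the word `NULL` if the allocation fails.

Op 1: a = malloc(15) -> a = 0; heap: [0-14 ALLOC][15-58 FREE]
Op 2: a = realloc(a, 10) -> a = 0; heap: [0-9 ALLOC][10-58 FREE]
Op 3: a = realloc(a, 29) -> a = 0; heap: [0-28 ALLOC][29-58 FREE]
Op 4: b = malloc(13) -> b = 29; heap: [0-28 ALLOC][29-41 ALLOC][42-58 FREE]
Op 5: free(a) -> (freed a); heap: [0-28 FREE][29-41 ALLOC][42-58 FREE]
Op 6: b = realloc(b, 13) -> b = 29; heap: [0-28 FREE][29-41 ALLOC][42-58 FREE]
Op 7: b = realloc(b, 7) -> b = 29; heap: [0-28 FREE][29-35 ALLOC][36-58 FREE]
malloc(21): first-fit scan over [0-28 FREE][29-35 ALLOC][36-58 FREE] -> 0

Answer: 0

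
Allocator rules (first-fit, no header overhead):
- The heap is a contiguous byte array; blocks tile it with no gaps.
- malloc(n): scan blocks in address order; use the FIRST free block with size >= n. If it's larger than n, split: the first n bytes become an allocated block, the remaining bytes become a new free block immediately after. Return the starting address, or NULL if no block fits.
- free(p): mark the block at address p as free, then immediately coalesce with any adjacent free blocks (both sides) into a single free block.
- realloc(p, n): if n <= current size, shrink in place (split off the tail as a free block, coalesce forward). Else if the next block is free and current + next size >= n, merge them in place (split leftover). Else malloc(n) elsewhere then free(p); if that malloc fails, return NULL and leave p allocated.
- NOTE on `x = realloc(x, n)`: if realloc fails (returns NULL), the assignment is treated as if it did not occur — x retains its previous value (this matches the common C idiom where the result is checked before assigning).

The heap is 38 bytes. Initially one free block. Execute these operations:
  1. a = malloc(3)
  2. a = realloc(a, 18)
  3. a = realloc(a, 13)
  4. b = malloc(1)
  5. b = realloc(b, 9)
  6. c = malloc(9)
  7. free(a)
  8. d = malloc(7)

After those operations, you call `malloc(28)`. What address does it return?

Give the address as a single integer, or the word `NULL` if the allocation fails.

Answer: NULL

Derivation:
Op 1: a = malloc(3) -> a = 0; heap: [0-2 ALLOC][3-37 FREE]
Op 2: a = realloc(a, 18) -> a = 0; heap: [0-17 ALLOC][18-37 FREE]
Op 3: a = realloc(a, 13) -> a = 0; heap: [0-12 ALLOC][13-37 FREE]
Op 4: b = malloc(1) -> b = 13; heap: [0-12 ALLOC][13-13 ALLOC][14-37 FREE]
Op 5: b = realloc(b, 9) -> b = 13; heap: [0-12 ALLOC][13-21 ALLOC][22-37 FREE]
Op 6: c = malloc(9) -> c = 22; heap: [0-12 ALLOC][13-21 ALLOC][22-30 ALLOC][31-37 FREE]
Op 7: free(a) -> (freed a); heap: [0-12 FREE][13-21 ALLOC][22-30 ALLOC][31-37 FREE]
Op 8: d = malloc(7) -> d = 0; heap: [0-6 ALLOC][7-12 FREE][13-21 ALLOC][22-30 ALLOC][31-37 FREE]
malloc(28): first-fit scan over [0-6 ALLOC][7-12 FREE][13-21 ALLOC][22-30 ALLOC][31-37 FREE] -> NULL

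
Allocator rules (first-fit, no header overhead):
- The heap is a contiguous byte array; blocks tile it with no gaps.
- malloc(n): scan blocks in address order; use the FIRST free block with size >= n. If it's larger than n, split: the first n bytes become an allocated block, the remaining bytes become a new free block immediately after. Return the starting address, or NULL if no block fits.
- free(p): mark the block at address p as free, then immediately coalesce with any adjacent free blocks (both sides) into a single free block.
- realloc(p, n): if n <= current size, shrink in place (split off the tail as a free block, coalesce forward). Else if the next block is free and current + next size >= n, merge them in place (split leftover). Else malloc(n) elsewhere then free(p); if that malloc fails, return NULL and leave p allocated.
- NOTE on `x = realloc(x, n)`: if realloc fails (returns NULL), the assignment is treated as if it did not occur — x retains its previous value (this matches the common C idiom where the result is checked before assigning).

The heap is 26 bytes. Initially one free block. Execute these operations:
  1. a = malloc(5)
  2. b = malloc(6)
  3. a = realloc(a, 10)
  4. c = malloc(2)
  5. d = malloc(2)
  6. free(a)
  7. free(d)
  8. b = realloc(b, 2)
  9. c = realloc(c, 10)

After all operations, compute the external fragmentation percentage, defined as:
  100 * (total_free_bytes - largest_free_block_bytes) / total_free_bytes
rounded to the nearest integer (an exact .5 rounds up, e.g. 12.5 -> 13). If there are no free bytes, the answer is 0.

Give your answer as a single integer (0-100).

Answer: 36

Derivation:
Op 1: a = malloc(5) -> a = 0; heap: [0-4 ALLOC][5-25 FREE]
Op 2: b = malloc(6) -> b = 5; heap: [0-4 ALLOC][5-10 ALLOC][11-25 FREE]
Op 3: a = realloc(a, 10) -> a = 11; heap: [0-4 FREE][5-10 ALLOC][11-20 ALLOC][21-25 FREE]
Op 4: c = malloc(2) -> c = 0; heap: [0-1 ALLOC][2-4 FREE][5-10 ALLOC][11-20 ALLOC][21-25 FREE]
Op 5: d = malloc(2) -> d = 2; heap: [0-1 ALLOC][2-3 ALLOC][4-4 FREE][5-10 ALLOC][11-20 ALLOC][21-25 FREE]
Op 6: free(a) -> (freed a); heap: [0-1 ALLOC][2-3 ALLOC][4-4 FREE][5-10 ALLOC][11-25 FREE]
Op 7: free(d) -> (freed d); heap: [0-1 ALLOC][2-4 FREE][5-10 ALLOC][11-25 FREE]
Op 8: b = realloc(b, 2) -> b = 5; heap: [0-1 ALLOC][2-4 FREE][5-6 ALLOC][7-25 FREE]
Op 9: c = realloc(c, 10) -> c = 7; heap: [0-4 FREE][5-6 ALLOC][7-16 ALLOC][17-25 FREE]
Free blocks: [5 9] total_free=14 largest=9 -> 100*(14-9)/14 = 500/14 ≈ 35.714 -> rounds to 36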